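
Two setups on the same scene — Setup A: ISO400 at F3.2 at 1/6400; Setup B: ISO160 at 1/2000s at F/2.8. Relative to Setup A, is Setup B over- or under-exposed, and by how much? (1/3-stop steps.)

2/3 stop brighter

Aperture: f/3.2 → f/2.8 — 1/3 stop wider (brighter).
Shutter speed: 1/6400 → 1/5000 → 1/4000 → 1/3200 → 1/2500 → 1/2000 — 1 2/3 stops longer (brighter).
ISO: 400 → 320 → 250 → 200 → 160 — 1 1/3 stops dropped (darker).
Net: +1/3 +1 2/3 −1 1/3 = +2/3 stops.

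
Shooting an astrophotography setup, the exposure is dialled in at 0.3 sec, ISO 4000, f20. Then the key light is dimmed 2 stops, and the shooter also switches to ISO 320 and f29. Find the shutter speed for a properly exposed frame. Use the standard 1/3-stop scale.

30 s

Scene light: 2 stops darker.
ISO: 4000 → 3200 → 2500 → 2000 → 1600 → 1250 → 1000 → 800 → 640 → 500 → 400 → 320 — 3 2/3 stops dropped (darker).
Aperture: f/20 → f/22 → f/25 → f/29 — 1 stop narrower (darker).
Net so far: 6 2/3 stops darker. Shutter speed: 0.3 → 0.4 → 0.5 → 0.6 → 0.8 → 1 → 1.3 → 1.6 → 2 → 2.5 → 3.2 → 4 → 5 → 6 → 8 → 10 → 13 → 15 → 20 → 25 → 30.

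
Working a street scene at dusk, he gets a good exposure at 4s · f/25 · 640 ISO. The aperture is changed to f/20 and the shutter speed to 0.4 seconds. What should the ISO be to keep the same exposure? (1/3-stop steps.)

Aperture: f/25 → f/22 → f/20 — 2/3 stop opened up (brighter).
Shutter speed: 4 → 3.2 → 2.5 → 2 → 1.6 → 1.3 → 1 → 0.8 → 0.6 → 0.5 → 0.4 — 3 1/3 stops faster (darker).
Net change so far: 2 2/3 stops darker. Offset with the ISO: 640 → 800 → 1000 → 1250 → 1600 → 2000 → 2500 → 3200 → 4000.

ISO 4000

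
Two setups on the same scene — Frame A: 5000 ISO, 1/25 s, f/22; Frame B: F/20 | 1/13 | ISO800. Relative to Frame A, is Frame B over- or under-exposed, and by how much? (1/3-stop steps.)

Aperture: f/22 → f/20 — 1/3 stop larger aperture (brighter).
Shutter speed: 1/25 → 1/20 → 1/15 → 1/13 — 1 stop slower (brighter).
ISO: 5000 → 4000 → 3200 → 2500 → 2000 → 1600 → 1250 → 1000 → 800 — 2 2/3 stops lower (darker).
Net: +1/3 +1 −2 2/3 = −1 1/3 stops.

1 1/3 stops darker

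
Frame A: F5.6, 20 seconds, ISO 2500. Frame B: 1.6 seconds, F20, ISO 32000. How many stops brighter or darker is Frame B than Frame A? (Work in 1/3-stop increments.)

3 2/3 stops darker

Aperture: f/5.6 → f/6.3 → f/7.1 → f/8 → f/9 → f/10 → f/11 → f/13 → f/14 → f/16 → f/18 → f/20 — 3 2/3 stops narrower (darker).
Shutter speed: 20 → 15 → 13 → 10 → 8 → 6 → 5 → 4 → 3.2 → 2.5 → 2 → 1.6 — 3 2/3 stops faster (darker).
ISO: 2500 → 3200 → 4000 → 5000 → 6400 → 8000 → 10000 → 12800 → 16000 → 20000 → 25600 → 32000 — 3 2/3 stops raised (brighter).
Net: −3 2/3 −3 2/3 +3 2/3 = −3 2/3 stops.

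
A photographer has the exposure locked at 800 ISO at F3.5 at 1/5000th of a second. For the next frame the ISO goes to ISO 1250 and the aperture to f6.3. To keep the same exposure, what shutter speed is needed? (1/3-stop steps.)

ISO: 800 → 1000 → 1250 — 2/3 stop higher (brighter).
Aperture: f/3.5 → f/4 → f/4.5 → f/5 → f/5.6 → f/6.3 — 1 2/3 stops smaller aperture (darker).
Net change so far: 1 stop darker. Offset with the shutter speed: 1/5000 → 1/4000 → 1/3200 → 1/2500.

1/2500s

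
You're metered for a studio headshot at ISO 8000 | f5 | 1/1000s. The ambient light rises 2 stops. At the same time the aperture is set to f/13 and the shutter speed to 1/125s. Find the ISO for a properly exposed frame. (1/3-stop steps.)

Scene light: 2 stops brighter.
Aperture: f/5 → f/5.6 → f/6.3 → f/7.1 → f/8 → f/9 → f/10 → f/11 → f/13 — 2 2/3 stops stopped down (darker).
Shutter speed: 1/1000 → 1/800 → 1/640 → 1/500 → 1/400 → 1/320 → 1/250 → 1/200 → 1/160 → 1/125 — 3 stops slower (brighter).
Net so far: 2 1/3 stops brighter. ISO: 8000 → 6400 → 5000 → 4000 → 3200 → 2500 → 2000 → 1600.

ISO 1600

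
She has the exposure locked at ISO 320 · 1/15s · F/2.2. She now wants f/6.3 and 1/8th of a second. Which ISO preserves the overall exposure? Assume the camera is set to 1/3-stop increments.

ISO 1250

Aperture: f/2.2 → f/2.5 → f/2.8 → f/3.2 → f/3.5 → f/4 → f/4.5 → f/5 → f/5.6 → f/6.3 — 3 stops narrower (darker).
Shutter speed: 1/15 → 1/13 → 1/10 → 1/8 — 1 stop slower (brighter).
Net change so far: 2 stops darker. Offset with the ISO: 320 → 400 → 500 → 640 → 800 → 1000 → 1250.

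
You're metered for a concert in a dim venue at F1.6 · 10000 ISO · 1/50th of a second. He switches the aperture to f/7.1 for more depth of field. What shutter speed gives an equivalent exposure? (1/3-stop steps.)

0.4 s

Aperture: f/1.6 → f/1.8 → f/2 → f/2.2 → f/2.5 → f/2.8 → f/3.2 → f/3.5 → f/4 → f/4.5 → f/5 → f/5.6 → f/6.3 → f/7.1 — 4 1/3 stops stopped down (darker).
Need 4 1/3 stops brighter from the shutter speed: 1/50 → 1/40 → 1/30 → 1/25 → 1/20 → 1/15 → 1/13 → 1/10 → 1/8 → 1/6 → 1/5 → 1/4 → 0.3 → 0.4.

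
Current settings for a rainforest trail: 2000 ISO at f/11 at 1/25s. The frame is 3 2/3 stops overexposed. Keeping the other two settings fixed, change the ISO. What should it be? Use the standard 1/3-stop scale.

ISO 160

Overexposed by 3 2/3 stops → need 3 2/3 stops darker.
ISO: 2000 → 1600 → 1250 → 1000 → 800 → 640 → 500 → 400 → 320 → 250 → 200 → 160.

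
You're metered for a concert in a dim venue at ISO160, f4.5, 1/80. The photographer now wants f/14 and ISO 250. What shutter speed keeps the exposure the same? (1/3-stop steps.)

1/13s

Aperture: f/4.5 → f/5 → f/5.6 → f/6.3 → f/7.1 → f/8 → f/9 → f/10 → f/11 → f/13 → f/14 — 3 1/3 stops narrower (darker).
ISO: 160 → 200 → 250 — 2/3 stop higher (brighter).
Net change so far: 2 2/3 stops darker. Offset with the shutter speed: 1/80 → 1/60 → 1/50 → 1/40 → 1/30 → 1/25 → 1/20 → 1/15 → 1/13.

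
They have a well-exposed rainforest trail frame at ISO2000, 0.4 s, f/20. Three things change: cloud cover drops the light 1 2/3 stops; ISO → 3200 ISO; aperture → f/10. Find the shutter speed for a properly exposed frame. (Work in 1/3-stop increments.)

Scene light: 1 2/3 stops darker.
ISO: 2000 → 2500 → 3200 — 2/3 stop raised (brighter).
Aperture: f/20 → f/18 → f/16 → f/14 → f/13 → f/11 → f/10 — 2 stops wider (brighter).
Net so far: 1 stop brighter. Shutter speed: 0.4 → 0.3 → 1/4 → 1/5.

1/5s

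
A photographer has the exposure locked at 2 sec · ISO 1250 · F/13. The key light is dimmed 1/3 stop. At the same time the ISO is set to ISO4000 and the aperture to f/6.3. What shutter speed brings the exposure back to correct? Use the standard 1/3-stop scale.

1/5s

Scene light: 1/3 stop darker.
ISO: 1250 → 1600 → 2000 → 2500 → 3200 → 4000 — 1 2/3 stops raised (brighter).
Aperture: f/13 → f/11 → f/10 → f/9 → f/8 → f/7.1 → f/6.3 — 2 stops opened up (brighter).
Net so far: 3 1/3 stops brighter. Shutter speed: 2 → 1.6 → 1.3 → 1 → 0.8 → 0.6 → 0.5 → 0.4 → 0.3 → 1/4 → 1/5.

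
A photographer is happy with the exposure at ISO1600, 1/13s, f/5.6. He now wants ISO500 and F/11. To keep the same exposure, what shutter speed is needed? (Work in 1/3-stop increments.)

1 s

ISO: 1600 → 1250 → 1000 → 800 → 640 → 500 — 1 2/3 stops lower (darker).
Aperture: f/5.6 → f/6.3 → f/7.1 → f/8 → f/9 → f/10 → f/11 — 2 stops smaller aperture (darker).
Net change so far: 3 2/3 stops darker. Offset with the shutter speed: 1/13 → 1/10 → 1/8 → 1/6 → 1/5 → 1/4 → 0.3 → 0.4 → 0.5 → 0.6 → 0.8 → 1.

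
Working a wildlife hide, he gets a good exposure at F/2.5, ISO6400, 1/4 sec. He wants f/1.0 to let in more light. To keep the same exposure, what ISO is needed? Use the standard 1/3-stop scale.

Aperture: f/2.5 → f/2.2 → f/2 → f/1.8 → f/1.6 → f/1.4 → f/1.2 → f/1.1 → f/1.0 — 2 2/3 stops larger aperture (brighter).
Need 2 2/3 stops darker from the ISO: 6400 → 5000 → 4000 → 3200 → 2500 → 2000 → 1600 → 1250 → 1000.

ISO 1000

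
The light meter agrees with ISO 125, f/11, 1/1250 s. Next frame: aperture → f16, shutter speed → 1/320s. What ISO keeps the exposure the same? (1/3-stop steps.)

ISO 64

Aperture: f/11 → f/13 → f/14 → f/16 — 1 stop narrower (darker).
Shutter speed: 1/1250 → 1/1000 → 1/800 → 1/640 → 1/500 → 1/400 → 1/320 — 2 stops longer (brighter).
Net change so far: 1 stop brighter. Offset with the ISO: 125 → 100 → 80 → 64.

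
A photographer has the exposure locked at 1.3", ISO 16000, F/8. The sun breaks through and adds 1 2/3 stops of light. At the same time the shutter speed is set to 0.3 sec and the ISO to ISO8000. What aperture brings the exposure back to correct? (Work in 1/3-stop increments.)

Scene light: 1 2/3 stops brighter.
Shutter speed: 1.3 → 1 → 0.8 → 0.6 → 0.5 → 0.4 → 0.3 — 2 stops shorter (darker).
ISO: 16000 → 12800 → 10000 → 8000 — 1 stop dropped (darker).
Net so far: 1 1/3 stops darker. Aperture: f/8 → f/7.1 → f/6.3 → f/5.6 → f/5.

f/5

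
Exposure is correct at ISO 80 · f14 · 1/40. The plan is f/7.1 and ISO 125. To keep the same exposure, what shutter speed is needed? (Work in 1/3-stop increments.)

Aperture: f/14 → f/13 → f/11 → f/10 → f/9 → f/8 → f/7.1 — 2 stops opened up (brighter).
ISO: 80 → 100 → 125 — 2/3 stop higher (brighter).
Net change so far: 2 2/3 stops brighter. Offset with the shutter speed: 1/40 → 1/50 → 1/60 → 1/80 → 1/100 → 1/125 → 1/160 → 1/200 → 1/250.

1/250s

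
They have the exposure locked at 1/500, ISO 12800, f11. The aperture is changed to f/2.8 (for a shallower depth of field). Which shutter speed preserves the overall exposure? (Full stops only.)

Aperture: f/11 → f/8 → f/5.6 → f/4 → f/2.8 — 4 stops wider (brighter).
Need 4 stops darker from the shutter speed: 1/500 → 1/1000 → 1/2000 → 1/4000 → 1/8000.

1/8000s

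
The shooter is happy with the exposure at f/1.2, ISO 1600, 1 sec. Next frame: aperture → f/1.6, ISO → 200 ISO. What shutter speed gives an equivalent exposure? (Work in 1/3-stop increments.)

Aperture: f/1.2 → f/1.4 → f/1.6 — 2/3 stop stopped down (darker).
ISO: 1600 → 1250 → 1000 → 800 → 640 → 500 → 400 → 320 → 250 → 200 — 3 stops lower (darker).
Net change so far: 3 2/3 stops darker. Offset with the shutter speed: 1 → 1.3 → 1.6 → 2 → 2.5 → 3.2 → 4 → 5 → 6 → 8 → 10 → 13.

13 s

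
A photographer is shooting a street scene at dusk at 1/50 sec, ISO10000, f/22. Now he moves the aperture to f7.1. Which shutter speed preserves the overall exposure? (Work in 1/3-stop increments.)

1/500s

Aperture: f/22 → f/20 → f/18 → f/16 → f/14 → f/13 → f/11 → f/10 → f/9 → f/8 → f/7.1 — 3 1/3 stops larger aperture (brighter).
Need 3 1/3 stops darker from the shutter speed: 1/50 → 1/60 → 1/80 → 1/100 → 1/125 → 1/160 → 1/200 → 1/250 → 1/320 → 1/400 → 1/500.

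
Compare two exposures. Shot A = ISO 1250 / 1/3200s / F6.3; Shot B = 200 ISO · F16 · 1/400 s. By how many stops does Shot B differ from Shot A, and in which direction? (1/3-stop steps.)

2 1/3 stops darker

Aperture: f/6.3 → f/7.1 → f/8 → f/9 → f/10 → f/11 → f/13 → f/14 → f/16 — 2 2/3 stops narrower (darker).
Shutter speed: 1/3200 → 1/2500 → 1/2000 → 1/1600 → 1/1250 → 1/1000 → 1/800 → 1/640 → 1/500 → 1/400 — 3 stops slower (brighter).
ISO: 1250 → 1000 → 800 → 640 → 500 → 400 → 320 → 250 → 200 — 2 2/3 stops lower (darker).
Net: −2 2/3 +3 −2 2/3 = −2 1/3 stops.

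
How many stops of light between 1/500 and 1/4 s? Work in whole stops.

7 stops

1/500 → 1/250 → 1/125 → 1/60 → 1/30 → 1/15 → 1/8 → 1/4 — count the steps: 7 stops.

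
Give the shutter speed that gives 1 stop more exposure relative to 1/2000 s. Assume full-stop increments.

1/1000s

Shutter speed: 1/2000 → 1/1000 — 1 stop longer (brighter).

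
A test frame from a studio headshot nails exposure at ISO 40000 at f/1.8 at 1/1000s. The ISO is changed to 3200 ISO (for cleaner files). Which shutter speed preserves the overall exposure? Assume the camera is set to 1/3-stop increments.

ISO: 40000 → 32000 → 25600 → 20000 → 16000 → 12800 → 10000 → 8000 → 6400 → 5000 → 4000 → 3200 — 3 2/3 stops lower (darker).
Need 3 2/3 stops brighter from the shutter speed: 1/1000 → 1/800 → 1/640 → 1/500 → 1/400 → 1/320 → 1/250 → 1/200 → 1/160 → 1/125 → 1/100 → 1/80.

1/80s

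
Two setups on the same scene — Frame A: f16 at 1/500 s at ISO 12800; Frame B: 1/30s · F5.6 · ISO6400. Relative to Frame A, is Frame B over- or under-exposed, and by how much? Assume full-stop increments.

Aperture: f/16 → f/11 → f/8 → f/5.6 — 3 stops opened up (brighter).
Shutter speed: 1/500 → 1/250 → 1/125 → 1/60 → 1/30 — 4 stops longer (brighter).
ISO: 12800 → 6400 — 1 stop lower (darker).
Net: +3 +4 −1 = +6 stops.

6 stops brighter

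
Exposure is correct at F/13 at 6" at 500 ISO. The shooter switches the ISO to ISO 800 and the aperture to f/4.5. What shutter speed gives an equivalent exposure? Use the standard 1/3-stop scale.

ISO: 500 → 640 → 800 — 2/3 stop higher (brighter).
Aperture: f/13 → f/11 → f/10 → f/9 → f/8 → f/7.1 → f/6.3 → f/5.6 → f/5 → f/4.5 — 3 stops opened up (brighter).
Net change so far: 3 2/3 stops brighter. Offset with the shutter speed: 6 → 5 → 4 → 3.2 → 2.5 → 2 → 1.6 → 1.3 → 1 → 0.8 → 0.6 → 0.5.

0.5 s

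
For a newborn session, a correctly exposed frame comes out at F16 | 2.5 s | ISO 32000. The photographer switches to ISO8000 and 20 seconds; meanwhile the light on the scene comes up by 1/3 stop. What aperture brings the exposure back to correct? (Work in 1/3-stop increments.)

f/25

Scene light: 1/3 stop brighter.
ISO: 32000 → 25600 → 20000 → 16000 → 12800 → 10000 → 8000 — 2 stops dropped (darker).
Shutter speed: 2.5 → 3.2 → 4 → 5 → 6 → 8 → 10 → 13 → 15 → 20 — 3 stops slower (brighter).
Net so far: 1 1/3 stops brighter. Aperture: f/16 → f/18 → f/20 → f/22 → f/25.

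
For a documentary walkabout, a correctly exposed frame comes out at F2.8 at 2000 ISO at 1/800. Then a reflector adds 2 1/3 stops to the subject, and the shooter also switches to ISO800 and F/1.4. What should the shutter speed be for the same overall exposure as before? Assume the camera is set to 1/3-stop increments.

1/6400s

Scene light: 2 1/3 stops brighter.
ISO: 2000 → 1600 → 1250 → 1000 → 800 — 1 1/3 stops lower (darker).
Aperture: f/2.8 → f/2.5 → f/2.2 → f/2 → f/1.8 → f/1.6 → f/1.4 — 2 stops wider (brighter).
Net so far: 3 stops brighter. Shutter speed: 1/800 → 1/1000 → 1/1250 → 1/1600 → 1/2000 → 1/2500 → 1/3200 → 1/4000 → 1/5000 → 1/6400.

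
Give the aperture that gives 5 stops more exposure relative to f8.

Aperture: f/8 → f/5.6 → f/4 → f/2.8 → f/2 → f/1.4 — 5 stops larger aperture (brighter).

f/1.4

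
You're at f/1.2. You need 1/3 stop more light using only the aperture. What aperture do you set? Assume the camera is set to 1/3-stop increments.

Aperture: f/1.2 → f/1.1 — 1/3 stop larger aperture (brighter).

f/1.1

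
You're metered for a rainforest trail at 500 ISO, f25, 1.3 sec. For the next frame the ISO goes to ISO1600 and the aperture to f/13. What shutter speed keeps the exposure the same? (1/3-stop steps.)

ISO: 500 → 640 → 800 → 1000 → 1250 → 1600 — 1 2/3 stops raised (brighter).
Aperture: f/25 → f/22 → f/20 → f/18 → f/16 → f/14 → f/13 — 2 stops larger aperture (brighter).
Net change so far: 3 2/3 stops brighter. Offset with the shutter speed: 1.3 → 1 → 0.8 → 0.6 → 0.5 → 0.4 → 0.3 → 1/4 → 1/5 → 1/6 → 1/8 → 1/10.

1/10s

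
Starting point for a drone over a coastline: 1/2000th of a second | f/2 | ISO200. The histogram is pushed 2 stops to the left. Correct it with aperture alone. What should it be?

Underexposed by 2 stops → need 2 stops brighter.
Aperture: f/2 → f/1.4 → f/1.0.

f/1.0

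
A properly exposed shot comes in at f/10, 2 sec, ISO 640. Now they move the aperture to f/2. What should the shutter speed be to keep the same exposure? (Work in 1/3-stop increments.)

1/13s

Aperture: f/10 → f/9 → f/8 → f/7.1 → f/6.3 → f/5.6 → f/5 → f/4.5 → f/4 → f/3.5 → f/3.2 → f/2.8 → f/2.5 → f/2.2 → f/2 — 4 2/3 stops larger aperture (brighter).
Need 4 2/3 stops darker from the shutter speed: 2 → 1.6 → 1.3 → 1 → 0.8 → 0.6 → 0.5 → 0.4 → 0.3 → 1/4 → 1/5 → 1/6 → 1/8 → 1/10 → 1/13.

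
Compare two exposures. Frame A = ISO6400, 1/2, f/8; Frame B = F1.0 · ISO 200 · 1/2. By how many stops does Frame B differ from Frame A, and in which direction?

Aperture: f/8 → f/5.6 → f/4 → f/2.8 → f/2 → f/1.4 → f/1.0 — 6 stops opened up (brighter).
Shutter speed: unchanged.
ISO: 6400 → 3200 → 1600 → 800 → 400 → 200 — 5 stops lower (darker).
Net: +6 −5 = +1 stop.

1 stop brighter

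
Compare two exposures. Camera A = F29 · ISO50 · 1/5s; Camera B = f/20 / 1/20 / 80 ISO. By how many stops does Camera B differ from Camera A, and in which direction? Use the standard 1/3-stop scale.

Aperture: f/29 → f/25 → f/22 → f/20 — 1 stop opened up (brighter).
Shutter speed: 1/5 → 1/6 → 1/8 → 1/10 → 1/13 → 1/15 → 1/20 — 2 stops faster (darker).
ISO: 50 → 64 → 80 — 2/3 stop raised (brighter).
Net: +1 −2 +2/3 = −1/3 stops.

1/3 stop darker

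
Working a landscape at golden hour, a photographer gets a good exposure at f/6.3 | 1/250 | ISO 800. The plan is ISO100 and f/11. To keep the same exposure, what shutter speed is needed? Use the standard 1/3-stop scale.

ISO: 800 → 640 → 500 → 400 → 320 → 250 → 200 → 160 → 125 → 100 — 3 stops dropped (darker).
Aperture: f/6.3 → f/7.1 → f/8 → f/9 → f/10 → f/11 — 1 2/3 stops smaller aperture (darker).
Net change so far: 4 2/3 stops darker. Offset with the shutter speed: 1/250 → 1/200 → 1/160 → 1/125 → 1/100 → 1/80 → 1/60 → 1/50 → 1/40 → 1/30 → 1/25 → 1/20 → 1/15 → 1/13 → 1/10.

1/10s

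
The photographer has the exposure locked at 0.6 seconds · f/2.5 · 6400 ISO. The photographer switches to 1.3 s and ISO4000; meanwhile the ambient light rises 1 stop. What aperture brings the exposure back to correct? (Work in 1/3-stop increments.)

f/4

Scene light: 1 stop brighter.
Shutter speed: 0.6 → 0.8 → 1 → 1.3 — 1 stop longer (brighter).
ISO: 6400 → 5000 → 4000 — 2/3 stop dropped (darker).
Net so far: 1 1/3 stops brighter. Aperture: f/2.5 → f/2.8 → f/3.2 → f/3.5 → f/4.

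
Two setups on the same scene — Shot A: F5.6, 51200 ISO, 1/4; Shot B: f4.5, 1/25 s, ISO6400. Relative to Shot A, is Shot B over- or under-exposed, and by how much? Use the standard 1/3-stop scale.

5 stops darker

Aperture: f/5.6 → f/5 → f/4.5 — 2/3 stop larger aperture (brighter).
Shutter speed: 1/4 → 1/5 → 1/6 → 1/8 → 1/10 → 1/13 → 1/15 → 1/20 → 1/25 — 2 2/3 stops shorter (darker).
ISO: 51200 → 40000 → 32000 → 25600 → 20000 → 16000 → 12800 → 10000 → 8000 → 6400 — 3 stops lower (darker).
Net: +2/3 −2 2/3 −3 = −5 stops.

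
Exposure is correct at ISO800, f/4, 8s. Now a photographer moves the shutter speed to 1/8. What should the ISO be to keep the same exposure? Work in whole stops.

Shutter speed: 8 → 4 → 2 → 1 → 1/2 → 1/4 → 1/8 — 6 stops faster (darker).
Need 6 stops brighter from the ISO: 800 → 1600 → 3200 → 6400 → 12800 → 25600 → 51200.

ISO 51200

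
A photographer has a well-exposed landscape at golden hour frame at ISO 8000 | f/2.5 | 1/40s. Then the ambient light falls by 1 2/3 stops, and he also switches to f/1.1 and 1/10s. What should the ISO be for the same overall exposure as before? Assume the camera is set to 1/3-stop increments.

Scene light: 1 2/3 stops darker.
Aperture: f/2.5 → f/2.2 → f/2 → f/1.8 → f/1.6 → f/1.4 → f/1.2 → f/1.1 — 2 1/3 stops opened up (brighter).
Shutter speed: 1/40 → 1/30 → 1/25 → 1/20 → 1/15 → 1/13 → 1/10 — 2 stops slower (brighter).
Net so far: 2 2/3 stops brighter. ISO: 8000 → 6400 → 5000 → 4000 → 3200 → 2500 → 2000 → 1600 → 1250.

ISO 1250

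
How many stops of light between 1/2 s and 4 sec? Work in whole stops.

1/2 → 1 → 2 → 4 — count the steps: 3 stops.

3 stops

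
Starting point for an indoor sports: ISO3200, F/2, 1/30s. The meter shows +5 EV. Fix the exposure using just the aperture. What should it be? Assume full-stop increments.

f/11

Overexposed by 5 stops → need 5 stops darker.
Aperture: f/2 → f/2.8 → f/4 → f/5.6 → f/8 → f/11.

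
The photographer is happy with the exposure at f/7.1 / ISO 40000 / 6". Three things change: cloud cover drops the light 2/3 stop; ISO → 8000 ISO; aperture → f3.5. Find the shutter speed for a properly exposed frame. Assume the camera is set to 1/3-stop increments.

Scene light: 2/3 stop darker.
ISO: 40000 → 32000 → 25600 → 20000 → 16000 → 12800 → 10000 → 8000 — 2 1/3 stops lower (darker).
Aperture: f/7.1 → f/6.3 → f/5.6 → f/5 → f/4.5 → f/4 → f/3.5 — 2 stops wider (brighter).
Net so far: 1 stop darker. Shutter speed: 6 → 8 → 10 → 13.

13 s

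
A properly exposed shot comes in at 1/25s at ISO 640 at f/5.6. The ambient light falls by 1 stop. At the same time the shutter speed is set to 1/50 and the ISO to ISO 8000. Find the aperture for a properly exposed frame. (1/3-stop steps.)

f/10

Scene light: 1 stop darker.
Shutter speed: 1/25 → 1/30 → 1/40 → 1/50 — 1 stop shorter (darker).
ISO: 640 → 800 → 1000 → 1250 → 1600 → 2000 → 2500 → 3200 → 4000 → 5000 → 6400 → 8000 — 3 2/3 stops higher (brighter).
Net so far: 1 2/3 stops brighter. Aperture: f/5.6 → f/6.3 → f/7.1 → f/8 → f/9 → f/10.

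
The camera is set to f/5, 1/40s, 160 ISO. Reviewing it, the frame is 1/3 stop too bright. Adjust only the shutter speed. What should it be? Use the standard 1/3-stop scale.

Overexposed by 1/3 stop → need 1/3 stop darker.
Shutter speed: 1/40 → 1/50.

1/50s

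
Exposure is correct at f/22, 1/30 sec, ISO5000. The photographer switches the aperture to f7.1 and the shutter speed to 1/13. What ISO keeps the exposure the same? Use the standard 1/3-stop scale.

Aperture: f/22 → f/20 → f/18 → f/16 → f/14 → f/13 → f/11 → f/10 → f/9 → f/8 → f/7.1 — 3 1/3 stops larger aperture (brighter).
Shutter speed: 1/30 → 1/25 → 1/20 → 1/15 → 1/13 — 1 1/3 stops slower (brighter).
Net change so far: 4 2/3 stops brighter. Offset with the ISO: 5000 → 4000 → 3200 → 2500 → 2000 → 1600 → 1250 → 1000 → 800 → 640 → 500 → 400 → 320 → 250 → 200.

ISO 200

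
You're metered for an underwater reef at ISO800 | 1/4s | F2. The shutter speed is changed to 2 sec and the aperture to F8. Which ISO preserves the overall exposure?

ISO 1600

Shutter speed: 1/4 → 1/2 → 1 → 2 — 3 stops longer (brighter).
Aperture: f/2 → f/2.8 → f/4 → f/5.6 → f/8 — 4 stops stopped down (darker).
Net change so far: 1 stop darker. Offset with the ISO: 800 → 1600.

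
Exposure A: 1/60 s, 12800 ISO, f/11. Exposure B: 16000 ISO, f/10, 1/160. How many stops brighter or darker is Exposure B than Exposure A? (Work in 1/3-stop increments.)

2/3 stop darker

Aperture: f/11 → f/10 — 1/3 stop wider (brighter).
Shutter speed: 1/60 → 1/80 → 1/100 → 1/125 → 1/160 — 1 1/3 stops faster (darker).
ISO: 12800 → 16000 — 1/3 stop raised (brighter).
Net: +1/3 −1 1/3 +1/3 = −2/3 stops.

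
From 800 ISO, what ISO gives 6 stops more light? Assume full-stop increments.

ISO: 800 → 1600 → 3200 → 6400 → 12800 → 25600 → 51200 — 6 stops higher (brighter).

ISO 51200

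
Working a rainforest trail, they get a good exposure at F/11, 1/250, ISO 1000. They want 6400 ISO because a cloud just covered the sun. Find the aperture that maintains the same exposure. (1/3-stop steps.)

ISO: 1000 → 1250 → 1600 → 2000 → 2500 → 3200 → 4000 → 5000 → 6400 — 2 2/3 stops higher (brighter).
Need 2 2/3 stops darker from the aperture: f/11 → f/13 → f/14 → f/16 → f/18 → f/20 → f/22 → f/25 → f/29.

f/29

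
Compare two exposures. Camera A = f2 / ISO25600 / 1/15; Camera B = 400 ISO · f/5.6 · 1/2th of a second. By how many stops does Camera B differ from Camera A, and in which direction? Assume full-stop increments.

6 stops darker

Aperture: f/2 → f/2.8 → f/4 → f/5.6 — 3 stops smaller aperture (darker).
Shutter speed: 1/15 → 1/8 → 1/4 → 1/2 — 3 stops longer (brighter).
ISO: 25600 → 12800 → 6400 → 3200 → 1600 → 800 → 400 — 6 stops dropped (darker).
Net: −3 +3 −6 = −6 stops.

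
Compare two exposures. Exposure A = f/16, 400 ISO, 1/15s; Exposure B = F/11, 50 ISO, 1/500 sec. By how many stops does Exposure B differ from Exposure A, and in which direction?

7 stops darker

Aperture: f/16 → f/11 — 1 stop wider (brighter).
Shutter speed: 1/15 → 1/30 → 1/60 → 1/125 → 1/250 → 1/500 — 5 stops shorter (darker).
ISO: 400 → 200 → 100 → 50 — 3 stops dropped (darker).
Net: +1 −5 −3 = −7 stops.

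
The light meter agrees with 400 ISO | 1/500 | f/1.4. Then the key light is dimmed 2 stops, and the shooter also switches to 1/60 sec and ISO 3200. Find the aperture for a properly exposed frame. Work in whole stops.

Scene light: 2 stops darker.
Shutter speed: 1/500 → 1/250 → 1/125 → 1/60 — 3 stops longer (brighter).
ISO: 400 → 800 → 1600 → 3200 — 3 stops higher (brighter).
Net so far: 4 stops brighter. Aperture: f/1.4 → f/2 → f/2.8 → f/4 → f/5.6.

f/5.6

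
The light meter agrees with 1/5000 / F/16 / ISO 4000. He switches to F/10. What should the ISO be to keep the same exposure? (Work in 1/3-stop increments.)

Aperture: f/16 → f/14 → f/13 → f/11 → f/10 — 1 1/3 stops wider (brighter).
Need 1 1/3 stops darker from the ISO: 4000 → 3200 → 2500 → 2000 → 1600.

ISO 1600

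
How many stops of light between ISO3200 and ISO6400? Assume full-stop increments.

3200 → 6400 — count the steps: 1 stop.

1 stop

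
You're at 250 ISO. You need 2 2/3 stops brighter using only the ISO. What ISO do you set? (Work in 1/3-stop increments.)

ISO: 250 → 320 → 400 → 500 → 640 → 800 → 1000 → 1250 → 1600 — 2 2/3 stops higher (brighter).

ISO 1600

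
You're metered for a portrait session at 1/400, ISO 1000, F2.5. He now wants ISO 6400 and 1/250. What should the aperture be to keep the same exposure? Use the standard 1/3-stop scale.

f/8

ISO: 1000 → 1250 → 1600 → 2000 → 2500 → 3200 → 4000 → 5000 → 6400 — 2 2/3 stops raised (brighter).
Shutter speed: 1/400 → 1/320 → 1/250 — 2/3 stop longer (brighter).
Net change so far: 3 1/3 stops brighter. Offset with the aperture: f/2.5 → f/2.8 → f/3.2 → f/3.5 → f/4 → f/4.5 → f/5 → f/5.6 → f/6.3 → f/7.1 → f/8.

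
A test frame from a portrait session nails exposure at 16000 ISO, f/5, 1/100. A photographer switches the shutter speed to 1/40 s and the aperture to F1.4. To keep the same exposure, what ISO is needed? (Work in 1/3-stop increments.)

ISO 500

Shutter speed: 1/100 → 1/80 → 1/60 → 1/50 → 1/40 — 1 1/3 stops longer (brighter).
Aperture: f/5 → f/4.5 → f/4 → f/3.5 → f/3.2 → f/2.8 → f/2.5 → f/2.2 → f/2 → f/1.8 → f/1.6 → f/1.4 — 3 2/3 stops wider (brighter).
Net change so far: 5 stops brighter. Offset with the ISO: 16000 → 12800 → 10000 → 8000 → 6400 → 5000 → 4000 → 3200 → 2500 → 2000 → 1600 → 1250 → 1000 → 800 → 640 → 500.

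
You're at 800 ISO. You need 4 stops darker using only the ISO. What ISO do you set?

ISO 50

ISO: 800 → 400 → 200 → 100 → 50 — 4 stops lower (darker).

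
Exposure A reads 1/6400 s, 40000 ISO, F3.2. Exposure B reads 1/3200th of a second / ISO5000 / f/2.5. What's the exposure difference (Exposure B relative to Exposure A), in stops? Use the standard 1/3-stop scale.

Aperture: f/3.2 → f/2.8 → f/2.5 — 2/3 stop opened up (brighter).
Shutter speed: 1/6400 → 1/5000 → 1/4000 → 1/3200 — 1 stop longer (brighter).
ISO: 40000 → 32000 → 25600 → 20000 → 16000 → 12800 → 10000 → 8000 → 6400 → 5000 — 3 stops lower (darker).
Net: +2/3 +1 −3 = −1 1/3 stops.

1 1/3 stops darker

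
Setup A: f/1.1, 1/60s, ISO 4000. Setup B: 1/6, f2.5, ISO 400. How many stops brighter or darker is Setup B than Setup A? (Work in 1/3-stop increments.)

2 1/3 stops darker

Aperture: f/1.1 → f/1.2 → f/1.4 → f/1.6 → f/1.8 → f/2 → f/2.2 → f/2.5 — 2 1/3 stops smaller aperture (darker).
Shutter speed: 1/60 → 1/50 → 1/40 → 1/30 → 1/25 → 1/20 → 1/15 → 1/13 → 1/10 → 1/8 → 1/6 — 3 1/3 stops longer (brighter).
ISO: 4000 → 3200 → 2500 → 2000 → 1600 → 1250 → 1000 → 800 → 640 → 500 → 400 — 3 1/3 stops dropped (darker).
Net: −2 1/3 +3 1/3 −3 1/3 = −2 1/3 stops.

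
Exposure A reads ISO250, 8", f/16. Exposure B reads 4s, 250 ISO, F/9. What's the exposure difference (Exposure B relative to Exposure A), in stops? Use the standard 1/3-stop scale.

Aperture: f/16 → f/14 → f/13 → f/11 → f/10 → f/9 — 1 2/3 stops opened up (brighter).
Shutter speed: 8 → 6 → 5 → 4 — 1 stop faster (darker).
ISO: unchanged.
Net: +1 2/3 −1 = +2/3 stops.

2/3 stop brighter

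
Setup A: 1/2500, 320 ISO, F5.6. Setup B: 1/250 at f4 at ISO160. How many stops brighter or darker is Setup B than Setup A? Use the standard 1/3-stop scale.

3 1/3 stops brighter

Aperture: f/5.6 → f/5 → f/4.5 → f/4 — 1 stop wider (brighter).
Shutter speed: 1/2500 → 1/2000 → 1/1600 → 1/1250 → 1/1000 → 1/800 → 1/640 → 1/500 → 1/400 → 1/320 → 1/250 — 3 1/3 stops slower (brighter).
ISO: 320 → 250 → 200 → 160 — 1 stop lower (darker).
Net: +1 +3 1/3 −1 = +3 1/3 stops.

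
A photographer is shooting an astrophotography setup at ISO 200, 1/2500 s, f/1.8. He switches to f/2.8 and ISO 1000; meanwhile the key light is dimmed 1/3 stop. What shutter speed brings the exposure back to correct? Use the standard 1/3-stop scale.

Scene light: 1/3 stop darker.
Aperture: f/1.8 → f/2 → f/2.2 → f/2.5 → f/2.8 — 1 1/3 stops smaller aperture (darker).
ISO: 200 → 250 → 320 → 400 → 500 → 640 → 800 → 1000 — 2 1/3 stops raised (brighter).
Net so far: 2/3 stop brighter. Shutter speed: 1/2500 → 1/3200 → 1/4000.

1/4000s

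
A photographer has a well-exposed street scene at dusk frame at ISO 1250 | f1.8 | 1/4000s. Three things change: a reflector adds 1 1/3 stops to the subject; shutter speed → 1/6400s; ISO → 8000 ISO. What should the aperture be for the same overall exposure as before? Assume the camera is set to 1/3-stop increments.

f/5.6

Scene light: 1 1/3 stops brighter.
Shutter speed: 1/4000 → 1/5000 → 1/6400 — 2/3 stop shorter (darker).
ISO: 1250 → 1600 → 2000 → 2500 → 3200 → 4000 → 5000 → 6400 → 8000 — 2 2/3 stops higher (brighter).
Net so far: 3 1/3 stops brighter. Aperture: f/1.8 → f/2 → f/2.2 → f/2.5 → f/2.8 → f/3.2 → f/3.5 → f/4 → f/4.5 → f/5 → f/5.6.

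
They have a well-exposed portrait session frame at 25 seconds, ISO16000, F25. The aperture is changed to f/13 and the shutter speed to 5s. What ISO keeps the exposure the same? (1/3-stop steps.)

ISO 20000

Aperture: f/25 → f/22 → f/20 → f/18 → f/16 → f/14 → f/13 — 2 stops wider (brighter).
Shutter speed: 25 → 20 → 15 → 13 → 10 → 8 → 6 → 5 — 2 1/3 stops shorter (darker).
Net change so far: 1/3 stop darker. Offset with the ISO: 16000 → 20000.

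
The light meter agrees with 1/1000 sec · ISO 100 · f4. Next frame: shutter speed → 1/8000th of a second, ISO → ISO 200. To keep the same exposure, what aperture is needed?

f/2

Shutter speed: 1/1000 → 1/2000 → 1/4000 → 1/8000 — 3 stops faster (darker).
ISO: 100 → 200 — 1 stop higher (brighter).
Net change so far: 2 stops darker. Offset with the aperture: f/4 → f/2.8 → f/2.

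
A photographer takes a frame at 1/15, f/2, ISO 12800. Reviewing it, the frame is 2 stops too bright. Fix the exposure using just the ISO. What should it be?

Overexposed by 2 stops → need 2 stops darker.
ISO: 12800 → 6400 → 3200.

ISO 3200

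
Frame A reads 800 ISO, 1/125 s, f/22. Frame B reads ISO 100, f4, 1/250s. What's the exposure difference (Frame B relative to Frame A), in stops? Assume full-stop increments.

1 stop brighter

Aperture: f/22 → f/16 → f/11 → f/8 → f/5.6 → f/4 — 5 stops opened up (brighter).
Shutter speed: 1/125 → 1/250 — 1 stop faster (darker).
ISO: 800 → 400 → 200 → 100 — 3 stops dropped (darker).
Net: +5 −1 −3 = +1 stop.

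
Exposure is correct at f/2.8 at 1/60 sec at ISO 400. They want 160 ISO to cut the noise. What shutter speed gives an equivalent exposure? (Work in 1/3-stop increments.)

1/25s

ISO: 400 → 320 → 250 → 200 → 160 — 1 1/3 stops lower (darker).
Need 1 1/3 stops brighter from the shutter speed: 1/60 → 1/50 → 1/40 → 1/30 → 1/25.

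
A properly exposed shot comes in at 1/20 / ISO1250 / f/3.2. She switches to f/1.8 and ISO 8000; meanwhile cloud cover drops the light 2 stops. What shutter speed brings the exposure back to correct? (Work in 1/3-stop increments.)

1/100s

Scene light: 2 stops darker.
Aperture: f/3.2 → f/2.8 → f/2.5 → f/2.2 → f/2 → f/1.8 — 1 2/3 stops wider (brighter).
ISO: 1250 → 1600 → 2000 → 2500 → 3200 → 4000 → 5000 → 6400 → 8000 — 2 2/3 stops raised (brighter).
Net so far: 2 1/3 stops brighter. Shutter speed: 1/20 → 1/25 → 1/30 → 1/40 → 1/50 → 1/60 → 1/80 → 1/100.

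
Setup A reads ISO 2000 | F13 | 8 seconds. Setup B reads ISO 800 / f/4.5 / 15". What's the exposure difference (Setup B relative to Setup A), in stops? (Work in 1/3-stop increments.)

2 2/3 stops brighter

Aperture: f/13 → f/11 → f/10 → f/9 → f/8 → f/7.1 → f/6.3 → f/5.6 → f/5 → f/4.5 — 3 stops larger aperture (brighter).
Shutter speed: 8 → 10 → 13 → 15 — 1 stop longer (brighter).
ISO: 2000 → 1600 → 1250 → 1000 → 800 — 1 1/3 stops dropped (darker).
Net: +3 +1 −1 1/3 = +2 2/3 stops.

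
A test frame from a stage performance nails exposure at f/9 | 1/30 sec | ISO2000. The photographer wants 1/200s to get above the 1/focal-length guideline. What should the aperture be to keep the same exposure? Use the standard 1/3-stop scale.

Shutter speed: 1/30 → 1/40 → 1/50 → 1/60 → 1/80 → 1/100 → 1/125 → 1/160 → 1/200 — 2 2/3 stops shorter (darker).
Need 2 2/3 stops brighter from the aperture: f/9 → f/8 → f/7.1 → f/6.3 → f/5.6 → f/5 → f/4.5 → f/4 → f/3.5.

f/3.5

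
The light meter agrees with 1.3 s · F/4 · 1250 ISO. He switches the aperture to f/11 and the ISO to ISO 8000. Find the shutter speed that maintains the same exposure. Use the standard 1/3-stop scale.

1.6 s

Aperture: f/4 → f/4.5 → f/5 → f/5.6 → f/6.3 → f/7.1 → f/8 → f/9 → f/10 → f/11 — 3 stops smaller aperture (darker).
ISO: 1250 → 1600 → 2000 → 2500 → 3200 → 4000 → 5000 → 6400 → 8000 — 2 2/3 stops raised (brighter).
Net change so far: 1/3 stop darker. Offset with the shutter speed: 1.3 → 1.6.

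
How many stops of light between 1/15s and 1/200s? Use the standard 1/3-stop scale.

1/15 → 1/20 → 1/25 → 1/30 → 1/40 → 1/50 → 1/60 → 1/80 → 1/100 → 1/125 → 1/160 → 1/200 — count the steps: 11 third-stops = 3 2/3 stops.

3 2/3 stops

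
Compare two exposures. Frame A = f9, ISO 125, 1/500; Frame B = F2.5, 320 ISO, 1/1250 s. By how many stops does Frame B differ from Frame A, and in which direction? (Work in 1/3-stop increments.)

3 2/3 stops brighter

Aperture: f/9 → f/8 → f/7.1 → f/6.3 → f/5.6 → f/5 → f/4.5 → f/4 → f/3.5 → f/3.2 → f/2.8 → f/2.5 — 3 2/3 stops larger aperture (brighter).
Shutter speed: 1/500 → 1/640 → 1/800 → 1/1000 → 1/1250 — 1 1/3 stops shorter (darker).
ISO: 125 → 160 → 200 → 250 → 320 — 1 1/3 stops higher (brighter).
Net: +3 2/3 −1 1/3 +1 1/3 = +3 2/3 stops.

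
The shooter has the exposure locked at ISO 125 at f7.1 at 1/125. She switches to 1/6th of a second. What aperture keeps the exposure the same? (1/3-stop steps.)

Shutter speed: 1/125 → 1/100 → 1/80 → 1/60 → 1/50 → 1/40 → 1/30 → 1/25 → 1/20 → 1/15 → 1/13 → 1/10 → 1/8 → 1/6 — 4 1/3 stops slower (brighter).
Need 4 1/3 stops darker from the aperture: f/7.1 → f/8 → f/9 → f/10 → f/11 → f/13 → f/14 → f/16 → f/18 → f/20 → f/22 → f/25 → f/29 → f/32.

f/32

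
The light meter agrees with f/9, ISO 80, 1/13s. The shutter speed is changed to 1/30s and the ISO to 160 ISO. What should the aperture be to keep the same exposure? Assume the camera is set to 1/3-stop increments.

Shutter speed: 1/13 → 1/15 → 1/20 → 1/25 → 1/30 — 1 1/3 stops faster (darker).
ISO: 80 → 100 → 125 → 160 — 1 stop raised (brighter).
Net change so far: 1/3 stop darker. Offset with the aperture: f/9 → f/8.

f/8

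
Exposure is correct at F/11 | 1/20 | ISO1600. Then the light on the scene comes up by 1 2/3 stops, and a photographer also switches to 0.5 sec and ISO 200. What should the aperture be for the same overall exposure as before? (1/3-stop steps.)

Scene light: 1 2/3 stops brighter.
Shutter speed: 1/20 → 1/15 → 1/13 → 1/10 → 1/8 → 1/6 → 1/5 → 1/4 → 0.3 → 0.4 → 0.5 — 3 1/3 stops slower (brighter).
ISO: 1600 → 1250 → 1000 → 800 → 640 → 500 → 400 → 320 → 250 → 200 — 3 stops dropped (darker).
Net so far: 2 stops brighter. Aperture: f/11 → f/13 → f/14 → f/16 → f/18 → f/20 → f/22.

f/22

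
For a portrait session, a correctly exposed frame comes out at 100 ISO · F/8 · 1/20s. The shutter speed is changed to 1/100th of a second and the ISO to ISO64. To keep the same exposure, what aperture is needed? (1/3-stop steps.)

f/2.8

Shutter speed: 1/20 → 1/25 → 1/30 → 1/40 → 1/50 → 1/60 → 1/80 → 1/100 — 2 1/3 stops shorter (darker).
ISO: 100 → 80 → 64 — 2/3 stop lower (darker).
Net change so far: 3 stops darker. Offset with the aperture: f/8 → f/7.1 → f/6.3 → f/5.6 → f/5 → f/4.5 → f/4 → f/3.5 → f/3.2 → f/2.8.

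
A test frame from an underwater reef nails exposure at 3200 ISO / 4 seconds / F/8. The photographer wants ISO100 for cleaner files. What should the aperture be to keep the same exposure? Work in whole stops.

f/1.4

ISO: 3200 → 1600 → 800 → 400 → 200 → 100 — 5 stops lower (darker).
Need 5 stops brighter from the aperture: f/8 → f/5.6 → f/4 → f/2.8 → f/2 → f/1.4.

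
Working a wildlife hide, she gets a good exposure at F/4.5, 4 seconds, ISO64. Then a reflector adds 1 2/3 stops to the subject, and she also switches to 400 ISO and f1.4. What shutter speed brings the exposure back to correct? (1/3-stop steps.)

1/50s

Scene light: 1 2/3 stops brighter.
ISO: 64 → 80 → 100 → 125 → 160 → 200 → 250 → 320 → 400 — 2 2/3 stops higher (brighter).
Aperture: f/4.5 → f/4 → f/3.5 → f/3.2 → f/2.8 → f/2.5 → f/2.2 → f/2 → f/1.8 → f/1.6 → f/1.4 — 3 1/3 stops wider (brighter).
Net so far: 7 2/3 stops brighter. Shutter speed: 4 → 3.2 → 2.5 → 2 → 1.6 → 1.3 → 1 → 0.8 → 0.6 → 0.5 → 0.4 → 0.3 → 1/4 → 1/5 → 1/6 → 1/8 → 1/10 → 1/13 → 1/15 → 1/20 → 1/25 → 1/30 → 1/40 → 1/50.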